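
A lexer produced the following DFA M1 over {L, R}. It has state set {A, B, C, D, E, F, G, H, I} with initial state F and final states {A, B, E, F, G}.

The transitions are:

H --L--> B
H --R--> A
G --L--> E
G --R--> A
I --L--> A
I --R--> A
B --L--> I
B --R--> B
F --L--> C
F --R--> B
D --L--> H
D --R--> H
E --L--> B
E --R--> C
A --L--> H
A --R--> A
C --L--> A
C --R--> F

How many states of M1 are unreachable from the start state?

Starting at F and following transitions, the reachable set is {A, B, C, F, H, I}. That leaves D, E, G unreachable — 3 in total.

3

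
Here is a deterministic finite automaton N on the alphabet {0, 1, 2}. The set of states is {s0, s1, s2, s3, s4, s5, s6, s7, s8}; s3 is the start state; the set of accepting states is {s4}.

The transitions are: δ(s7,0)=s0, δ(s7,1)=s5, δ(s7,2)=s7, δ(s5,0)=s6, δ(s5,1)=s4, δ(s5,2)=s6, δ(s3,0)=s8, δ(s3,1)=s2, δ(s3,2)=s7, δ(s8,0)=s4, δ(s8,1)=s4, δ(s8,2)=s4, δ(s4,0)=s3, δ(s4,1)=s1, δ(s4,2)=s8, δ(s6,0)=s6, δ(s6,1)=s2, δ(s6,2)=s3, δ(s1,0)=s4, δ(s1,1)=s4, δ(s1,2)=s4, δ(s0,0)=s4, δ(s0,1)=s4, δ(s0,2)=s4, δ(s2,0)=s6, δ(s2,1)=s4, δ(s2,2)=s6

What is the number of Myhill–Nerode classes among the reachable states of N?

5

All states are reachable from the start state.
P0 = {s4} | {s0,s1,s2,s3,s5,s6,s7,s8}.
On input 0, block {s0,s1,s2,s3,s5,s6,s7,s8} splits into {s2,s3,s5,s6,s7} and {s0,s1,s8}.
On input 0, block {s2,s3,s5,s6,s7} splits into {s2,s5,s6} and {s3,s7}.
Refine {s2,s5,s6} on symbol 1: members go to different blocks, giving {s2,s5} and {s6}.
Stable partition: {s4} | {s2,s5} | {s0,s1,s8} | {s3,s7} | {s6} — 5 equivalence classes.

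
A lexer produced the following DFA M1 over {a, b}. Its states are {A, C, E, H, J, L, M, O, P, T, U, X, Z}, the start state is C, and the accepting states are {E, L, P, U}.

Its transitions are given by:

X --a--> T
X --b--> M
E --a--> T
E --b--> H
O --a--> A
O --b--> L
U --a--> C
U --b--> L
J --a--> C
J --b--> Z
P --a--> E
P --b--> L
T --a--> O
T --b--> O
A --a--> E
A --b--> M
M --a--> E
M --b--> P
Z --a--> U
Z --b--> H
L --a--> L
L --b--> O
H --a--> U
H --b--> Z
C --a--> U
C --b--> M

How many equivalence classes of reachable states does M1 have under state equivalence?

Reachable states from the start: {A,C,E,H,L,M,O,P,T,U,Z}. Unreachable: {J,X} — drop them.
P0 = {E,L,P,U} | {A,C,H,M,O,T,Z}.
On input a, block {E,L,P,U} splits into {E,U} and {L,P}.
Split {E,U} by δ(·,b) → {U} and {E}.
On input a, block {A,C,H,M,O,T,Z} splits into {C,H,Z} and {O,T} and {A,M}.
On input b, block {C,H,Z} splits into {H,Z} and {C}.
On input a, block {L,P} splits into {L} and {P}.
Refine {O,T} on symbol a: members go to different blocks, giving {T} and {O}.
Split {A,M} by δ(·,b) → {A} and {M}.
The partition is now stable with 10 blocks: {U} | {H,Z} | {L} | {E} | {T} | {A} | {C} | {P} | {O} | {M}.

10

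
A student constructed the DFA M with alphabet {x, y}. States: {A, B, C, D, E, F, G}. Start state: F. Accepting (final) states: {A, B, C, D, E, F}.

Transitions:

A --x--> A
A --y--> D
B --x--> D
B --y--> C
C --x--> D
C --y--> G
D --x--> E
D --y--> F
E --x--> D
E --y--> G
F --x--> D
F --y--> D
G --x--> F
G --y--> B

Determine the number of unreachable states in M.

No path from F leads to A; the other 6 states are all reachable.

1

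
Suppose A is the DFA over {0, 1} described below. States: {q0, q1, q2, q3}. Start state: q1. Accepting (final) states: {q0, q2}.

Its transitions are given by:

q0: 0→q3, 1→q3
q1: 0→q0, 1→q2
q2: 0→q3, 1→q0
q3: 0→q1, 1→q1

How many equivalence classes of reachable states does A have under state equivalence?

4

All states are reachable from the start state.
P0 = {q0,q2} | {q1,q3}.
Split {q0,q2} by δ(·,1) → {q0} and {q2}.
Split {q1,q3} by δ(·,0) → {q1} and {q3}.
The partition is now stable with 4 blocks: {q0} | {q1} | {q2} | {q3}.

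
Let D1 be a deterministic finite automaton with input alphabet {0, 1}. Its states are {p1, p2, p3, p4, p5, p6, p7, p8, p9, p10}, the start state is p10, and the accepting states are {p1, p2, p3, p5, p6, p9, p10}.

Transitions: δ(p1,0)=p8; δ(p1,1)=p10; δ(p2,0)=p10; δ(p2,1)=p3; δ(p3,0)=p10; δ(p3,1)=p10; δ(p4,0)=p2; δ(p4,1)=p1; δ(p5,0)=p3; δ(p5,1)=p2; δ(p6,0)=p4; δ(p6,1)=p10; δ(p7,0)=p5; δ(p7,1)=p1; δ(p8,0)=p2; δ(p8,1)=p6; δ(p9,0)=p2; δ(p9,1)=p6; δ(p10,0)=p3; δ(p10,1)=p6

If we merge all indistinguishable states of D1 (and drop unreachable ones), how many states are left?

States {p5,p7,p9} cannot be reached from the start state, so discard them.
Initial partition by acceptance: {p1,p2,p3,p6,p10} | {p4,p8}.
Split {p1,p2,p3,p6,p10} by δ(·,0) → {p2,p3,p10} and {p1,p6}.
On input 1, block {p2,p3,p10} splits into {p2,p3} and {p10}.
Split {p2,p3} by δ(·,1) → {p2} and {p3}.
Stable partition: {p2} | {p4,p8} | {p1,p6} | {p10} | {p3} — 5 equivalence classes.

5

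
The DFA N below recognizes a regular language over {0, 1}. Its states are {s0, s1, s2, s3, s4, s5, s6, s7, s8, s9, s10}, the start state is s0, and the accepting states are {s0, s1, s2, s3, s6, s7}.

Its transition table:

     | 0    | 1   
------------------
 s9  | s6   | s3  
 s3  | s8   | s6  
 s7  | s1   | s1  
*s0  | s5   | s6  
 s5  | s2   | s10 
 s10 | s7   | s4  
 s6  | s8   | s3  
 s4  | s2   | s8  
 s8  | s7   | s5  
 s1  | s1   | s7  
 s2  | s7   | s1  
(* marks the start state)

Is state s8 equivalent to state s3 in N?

No

Reachable states from the start: {s0,s1,s2,s3,s4,s5,s6,s7,s8,s10}. Unreachable: {s9} — drop them.
P0 = {s0,s1,s2,s3,s6,s7} | {s4,s5,s8,s10}.
Refine {s0,s1,s2,s3,s6,s7} on symbol 0: members go to different blocks, giving {s0,s3,s6} and {s1,s2,s7}.
Stable partition: {s0,s3,s6} | {s4,s5,s8,s10} | {s1,s2,s7} — 3 equivalence classes.
s8 and s3 end up in different blocks, so they are distinguishable. For instance, the string 'ε' is accepted from only s3.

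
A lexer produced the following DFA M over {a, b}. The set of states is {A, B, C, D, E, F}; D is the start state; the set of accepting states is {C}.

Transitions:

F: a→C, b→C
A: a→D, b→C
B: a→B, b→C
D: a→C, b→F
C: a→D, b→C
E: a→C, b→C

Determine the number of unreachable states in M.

3

Starting at D and following transitions, the reachable set is {C, D, F}. That leaves A, B, E unreachable — 3 in total.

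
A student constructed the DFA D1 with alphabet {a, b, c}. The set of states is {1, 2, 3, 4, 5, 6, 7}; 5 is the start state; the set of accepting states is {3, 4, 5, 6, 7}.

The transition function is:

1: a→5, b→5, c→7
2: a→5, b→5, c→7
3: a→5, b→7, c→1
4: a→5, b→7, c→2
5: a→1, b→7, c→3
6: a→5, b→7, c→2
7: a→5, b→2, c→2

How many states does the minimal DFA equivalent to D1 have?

First remove the unreachable states {4,6}; 5 states remain.
Initial partition by acceptance: {3,5,7} | {1,2}.
Refine {3,5,7} on symbol a: members go to different blocks, giving {3,7} and {5}.
Split {3,7} by δ(·,b) → {3} and {7}.
No further refinement is possible. Final partition (4 blocks): {3} | {1,2} | {5} | {7}.

4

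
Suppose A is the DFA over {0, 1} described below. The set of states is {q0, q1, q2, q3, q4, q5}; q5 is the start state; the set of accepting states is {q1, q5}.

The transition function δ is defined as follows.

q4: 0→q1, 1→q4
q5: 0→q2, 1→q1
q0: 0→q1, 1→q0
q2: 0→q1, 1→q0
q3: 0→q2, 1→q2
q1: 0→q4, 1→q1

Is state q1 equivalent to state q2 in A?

States {q3} cannot be reached from the start state, so discard them.
Start with accepting vs non-accepting: {q1,q5} | {q0,q2,q4}.
No further refinement is possible. Final partition (2 blocks): {q1,q5} | {q0,q2,q4}.
q1 and q2 end up in different blocks, so they are distinguishable. For instance, the string 'ε' is accepted from only q1.

No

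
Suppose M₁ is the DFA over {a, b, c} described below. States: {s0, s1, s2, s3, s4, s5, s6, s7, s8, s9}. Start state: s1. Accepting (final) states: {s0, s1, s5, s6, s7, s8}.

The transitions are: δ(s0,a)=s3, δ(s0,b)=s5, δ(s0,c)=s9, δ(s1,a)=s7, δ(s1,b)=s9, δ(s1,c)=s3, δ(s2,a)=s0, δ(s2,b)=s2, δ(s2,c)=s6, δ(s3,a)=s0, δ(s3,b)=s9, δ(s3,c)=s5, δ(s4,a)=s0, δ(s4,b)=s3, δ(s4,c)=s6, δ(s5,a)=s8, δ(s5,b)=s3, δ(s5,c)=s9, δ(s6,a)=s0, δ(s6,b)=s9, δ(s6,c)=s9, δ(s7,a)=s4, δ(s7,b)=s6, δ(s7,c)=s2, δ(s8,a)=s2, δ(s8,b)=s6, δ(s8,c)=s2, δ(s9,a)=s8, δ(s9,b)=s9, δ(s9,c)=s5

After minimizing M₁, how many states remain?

3

Initial partition by acceptance: {s0,s1,s5,s6,s7,s8} | {s2,s3,s4,s9}.
On input a, block {s0,s1,s5,s6,s7,s8} splits into {s0,s7,s8} and {s1,s5,s6}.
No further refinement is possible. Final partition (3 blocks): {s0,s7,s8} | {s2,s3,s4,s9} | {s1,s5,s6}.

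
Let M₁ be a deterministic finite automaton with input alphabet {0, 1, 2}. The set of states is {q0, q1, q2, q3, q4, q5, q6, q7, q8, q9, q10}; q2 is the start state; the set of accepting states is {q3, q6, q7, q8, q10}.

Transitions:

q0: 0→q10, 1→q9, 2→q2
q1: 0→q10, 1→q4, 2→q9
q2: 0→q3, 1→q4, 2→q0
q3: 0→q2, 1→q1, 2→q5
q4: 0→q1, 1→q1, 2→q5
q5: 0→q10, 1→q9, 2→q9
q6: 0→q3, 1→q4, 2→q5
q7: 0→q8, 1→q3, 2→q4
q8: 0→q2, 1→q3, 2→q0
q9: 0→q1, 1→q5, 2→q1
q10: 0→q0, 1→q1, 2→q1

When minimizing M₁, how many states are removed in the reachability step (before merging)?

3

BFS from q2 reaches {q0, q1, q2, q3, q4, q5, q9, q10}; the 3 state(s) q6, q7, q8 are never visited.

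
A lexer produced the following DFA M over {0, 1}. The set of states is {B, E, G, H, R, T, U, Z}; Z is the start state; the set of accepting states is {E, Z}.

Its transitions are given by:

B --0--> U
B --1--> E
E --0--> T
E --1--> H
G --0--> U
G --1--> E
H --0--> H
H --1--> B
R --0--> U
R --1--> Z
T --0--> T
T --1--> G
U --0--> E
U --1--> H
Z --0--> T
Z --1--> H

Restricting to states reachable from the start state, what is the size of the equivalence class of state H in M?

2

First remove the unreachable states {R}; 7 states remain.
Start with accepting vs non-accepting: {E,Z} | {B,G,H,T,U}.
Refine {B,G,H,T,U} on symbol 0: members go to different blocks, giving {B,G,H,T} and {U}.
On input 0, block {B,G,H,T} splits into {H,T} and {B,G}.
No further refinement is possible. Final partition (4 blocks): {E,Z} | {H,T} | {U} | {B,G}.
State H belongs to the block {H,T}, which has 2 states.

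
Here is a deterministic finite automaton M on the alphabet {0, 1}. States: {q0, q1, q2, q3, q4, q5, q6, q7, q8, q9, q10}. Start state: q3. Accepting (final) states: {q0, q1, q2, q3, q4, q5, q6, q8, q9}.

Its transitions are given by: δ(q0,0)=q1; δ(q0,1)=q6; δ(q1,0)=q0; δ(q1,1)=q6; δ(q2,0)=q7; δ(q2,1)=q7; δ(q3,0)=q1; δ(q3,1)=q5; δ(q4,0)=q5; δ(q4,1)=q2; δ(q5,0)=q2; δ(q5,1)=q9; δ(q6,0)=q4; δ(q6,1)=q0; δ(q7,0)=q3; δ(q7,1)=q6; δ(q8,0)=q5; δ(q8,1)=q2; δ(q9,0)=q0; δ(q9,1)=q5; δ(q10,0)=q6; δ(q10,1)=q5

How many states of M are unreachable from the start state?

2

Starting at q3 and following transitions, the reachable set is {q0, q1, q2, q3, q4, q5, q6, q7, q9}. That leaves q8, q10 unreachable — 2 in total.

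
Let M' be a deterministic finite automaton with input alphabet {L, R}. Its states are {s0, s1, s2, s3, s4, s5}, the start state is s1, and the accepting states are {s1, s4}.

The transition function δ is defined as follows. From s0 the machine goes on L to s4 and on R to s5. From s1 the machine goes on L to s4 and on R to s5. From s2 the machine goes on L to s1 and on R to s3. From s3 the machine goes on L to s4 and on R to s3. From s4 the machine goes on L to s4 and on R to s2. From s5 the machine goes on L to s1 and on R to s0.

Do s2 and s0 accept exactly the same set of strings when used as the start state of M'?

Yes

Start with accepting vs non-accepting: {s1,s4} | {s0,s2,s3,s5}.
No further refinement is possible. Final partition (2 blocks): {s1,s4} | {s0,s2,s3,s5}.
s2 and s0 lie in the same block of the stable partition, so they are equivalent — no string distinguishes them.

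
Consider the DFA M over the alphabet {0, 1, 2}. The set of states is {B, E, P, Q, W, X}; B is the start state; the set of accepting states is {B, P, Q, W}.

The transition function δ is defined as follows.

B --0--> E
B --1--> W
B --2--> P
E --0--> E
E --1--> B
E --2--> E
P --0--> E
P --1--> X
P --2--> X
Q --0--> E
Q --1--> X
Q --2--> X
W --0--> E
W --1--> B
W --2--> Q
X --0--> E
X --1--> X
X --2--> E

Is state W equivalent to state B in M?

P0 = {B,P,Q,W} | {E,X}.
On input 1, block {B,P,Q,W} splits into {P,Q} and {B,W}.
Refine {E,X} on symbol 1: members go to different blocks, giving {X} and {E}.
No further refinement is possible. Final partition (4 blocks): {P,Q} | {X} | {B,W} | {E}.
W and B lie in the same block of the stable partition, so they are equivalent — no string distinguishes them.

Yes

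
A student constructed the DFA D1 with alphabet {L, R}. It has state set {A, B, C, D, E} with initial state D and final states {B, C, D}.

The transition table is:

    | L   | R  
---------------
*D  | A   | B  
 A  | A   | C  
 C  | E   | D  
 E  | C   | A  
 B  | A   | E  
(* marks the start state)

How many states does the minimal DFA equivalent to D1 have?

P0 = {B,C,D} | {A,E}.
Split {B,C,D} by δ(·,R) → {C,D} and {B}.
Refine {C,D} on symbol R: members go to different blocks, giving {C} and {D}.
On input L, block {A,E} splits into {A} and {E}.
Stable partition: {C} | {A} | {B} | {D} | {E} — 5 equivalence classes.

5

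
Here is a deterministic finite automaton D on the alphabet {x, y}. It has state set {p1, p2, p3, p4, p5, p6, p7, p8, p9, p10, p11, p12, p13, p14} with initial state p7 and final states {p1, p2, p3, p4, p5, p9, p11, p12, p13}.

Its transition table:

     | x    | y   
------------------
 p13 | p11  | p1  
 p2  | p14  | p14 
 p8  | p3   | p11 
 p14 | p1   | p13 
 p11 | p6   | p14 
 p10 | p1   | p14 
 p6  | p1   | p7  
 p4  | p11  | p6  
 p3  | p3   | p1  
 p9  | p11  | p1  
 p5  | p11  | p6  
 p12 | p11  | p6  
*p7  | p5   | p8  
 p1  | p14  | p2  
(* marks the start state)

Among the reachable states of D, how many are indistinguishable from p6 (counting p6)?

1

States {p4,p9,p10,p12} cannot be reached from the start state, so discard them.
P0 = {p1,p2,p3,p5,p11,p13} | {p6,p7,p8,p14}.
Refine {p1,p2,p3,p5,p11,p13} on symbol x: members go to different blocks, giving {p1,p2,p11} and {p3,p5,p13}.
Split {p1,p2,p11} by δ(·,y) → {p2,p11} and {p1}.
Split {p6,p7,p8,p14} by δ(·,x) → {p6,p14} and {p7,p8}.
Refine {p6,p14} on symbol y: members go to different blocks, giving {p6} and {p14}.
On input x, block {p2,p11} splits into {p2} and {p11}.
On input x, block {p3,p5,p13} splits into {p5,p13} and {p3}.
Refine {p5,p13} on symbol y: members go to different blocks, giving {p5} and {p13}.
On input x, block {p7,p8} splits into {p7} and {p8}.
The partition is now stable with 10 blocks: {p2} | {p6} | {p5} | {p1} | {p7} | {p14} | {p11} | {p3} | {p13} | {p8}.
The equivalence class containing p6 is {p6}, of size 1.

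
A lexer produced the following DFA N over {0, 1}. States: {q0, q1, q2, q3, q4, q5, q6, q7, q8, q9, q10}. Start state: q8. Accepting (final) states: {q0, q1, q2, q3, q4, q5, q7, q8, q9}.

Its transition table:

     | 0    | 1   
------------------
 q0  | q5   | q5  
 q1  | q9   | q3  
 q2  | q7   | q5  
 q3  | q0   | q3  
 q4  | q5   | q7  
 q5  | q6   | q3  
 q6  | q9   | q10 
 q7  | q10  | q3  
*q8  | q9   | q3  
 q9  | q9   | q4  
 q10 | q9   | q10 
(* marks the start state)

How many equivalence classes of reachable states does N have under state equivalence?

6

Reachable states from the start: {q0,q3,q4,q5,q6,q7,q8,q9,q10}. Unreachable: {q1,q2} — drop them.
Initial partition by acceptance: {q0,q3,q4,q5,q7,q8,q9} | {q6,q10}.
Refine {q0,q3,q4,q5,q7,q8,q9} on symbol 0: members go to different blocks, giving {q0,q3,q4,q8,q9} and {q5,q7}.
Split {q0,q3,q4,q8,q9} by δ(·,0) → {q3,q8,q9} and {q0,q4}.
On input 0, block {q3,q8,q9} splits into {q8,q9} and {q3}.
On input 1, block {q8,q9} splits into {q8} and {q9}.
The partition is now stable with 6 blocks: {q8} | {q6,q10} | {q5,q7} | {q0,q4} | {q3} | {q9}.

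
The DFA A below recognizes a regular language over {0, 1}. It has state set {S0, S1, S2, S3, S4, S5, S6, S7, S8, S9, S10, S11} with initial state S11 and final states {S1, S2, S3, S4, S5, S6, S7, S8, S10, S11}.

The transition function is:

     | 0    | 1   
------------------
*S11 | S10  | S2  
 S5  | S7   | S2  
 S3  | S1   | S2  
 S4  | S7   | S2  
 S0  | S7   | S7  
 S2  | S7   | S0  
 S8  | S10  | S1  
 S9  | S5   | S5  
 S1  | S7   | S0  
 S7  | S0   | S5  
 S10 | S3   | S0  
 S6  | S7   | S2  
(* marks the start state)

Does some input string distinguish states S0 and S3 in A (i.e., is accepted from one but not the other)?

Reachable states from the start: {S0,S1,S2,S3,S5,S7,S10,S11}. Unreachable: {S4,S6,S8,S9} — drop them.
Initial partition by acceptance: {S1,S2,S3,S5,S7,S10,S11} | {S0}.
On input 0, block {S1,S2,S3,S5,S7,S10,S11} splits into {S1,S2,S3,S5,S10,S11} and {S7}.
Split {S1,S2,S3,S5,S10,S11} by δ(·,0) → {S1,S2,S5} and {S3,S10,S11}.
Split {S1,S2,S5} by δ(·,1) → {S1,S2} and {S5}.
Split {S3,S10,S11} by δ(·,0) → {S10,S11} and {S3}.
Refine {S10,S11} on symbol 0: members go to different blocks, giving {S10} and {S11}.
No further refinement is possible. Final partition (7 blocks): {S1,S2} | {S0} | {S7} | {S10} | {S5} | {S3} | {S11}.
S0 and S3 end up in different blocks, so they are distinguishable. For instance, the string 'ε' is accepted from only S3.

Yes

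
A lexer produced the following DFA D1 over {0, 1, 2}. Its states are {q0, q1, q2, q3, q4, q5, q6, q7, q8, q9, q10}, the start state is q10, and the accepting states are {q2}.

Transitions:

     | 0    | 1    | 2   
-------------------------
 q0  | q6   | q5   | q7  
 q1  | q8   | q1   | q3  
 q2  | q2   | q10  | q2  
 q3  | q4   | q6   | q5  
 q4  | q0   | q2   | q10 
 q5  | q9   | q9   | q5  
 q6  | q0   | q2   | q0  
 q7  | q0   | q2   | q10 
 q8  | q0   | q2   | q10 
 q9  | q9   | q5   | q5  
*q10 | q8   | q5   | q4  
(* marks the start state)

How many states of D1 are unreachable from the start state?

2

Starting at q10 and following transitions, the reachable set is {q0, q2, q4, q5, q6, q7, q8, q9, q10}. That leaves q1, q3 unreachable — 2 in total.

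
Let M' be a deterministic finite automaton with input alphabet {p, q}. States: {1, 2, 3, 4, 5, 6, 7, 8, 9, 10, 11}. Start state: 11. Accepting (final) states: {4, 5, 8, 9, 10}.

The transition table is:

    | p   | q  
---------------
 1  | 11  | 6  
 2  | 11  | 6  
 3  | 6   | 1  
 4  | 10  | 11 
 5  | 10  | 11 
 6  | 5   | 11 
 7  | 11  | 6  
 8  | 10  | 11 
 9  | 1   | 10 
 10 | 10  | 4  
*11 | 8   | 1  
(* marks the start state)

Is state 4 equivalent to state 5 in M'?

Yes

First remove the unreachable states {2,3,7,9}; 7 states remain.
P0 = {4,5,8,10} | {1,6,11}.
Refine {4,5,8,10} on symbol q: members go to different blocks, giving {4,5,8} and {10}.
Refine {1,6,11} on symbol p: members go to different blocks, giving {6,11} and {1}.
On input q, block {6,11} splits into {6} and {11}.
The partition is now stable with 5 blocks: {4,5,8} | {6} | {10} | {1} | {11}.
4 and 5 lie in the same block of the stable partition, so they are equivalent — no string distinguishes them.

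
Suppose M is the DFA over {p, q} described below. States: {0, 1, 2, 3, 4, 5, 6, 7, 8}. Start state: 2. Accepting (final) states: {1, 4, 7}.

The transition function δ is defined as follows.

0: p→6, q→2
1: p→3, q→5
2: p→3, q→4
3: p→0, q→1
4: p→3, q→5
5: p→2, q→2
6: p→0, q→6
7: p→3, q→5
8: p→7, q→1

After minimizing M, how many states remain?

First remove the unreachable states {7,8}; 7 states remain.
P0 = {1,4} | {0,2,3,5,6}.
Split {0,2,3,5,6} by δ(·,q) → {0,5,6} and {2,3}.
On input p, block {0,5,6} splits into {0,6} and {5}.
On input q, block {0,6} splits into {0} and {6}.
Split {2,3} by δ(·,p) → {2} and {3}.
No further refinement is possible. Final partition (6 blocks): {1,4} | {0} | {2} | {5} | {6} | {3}.

6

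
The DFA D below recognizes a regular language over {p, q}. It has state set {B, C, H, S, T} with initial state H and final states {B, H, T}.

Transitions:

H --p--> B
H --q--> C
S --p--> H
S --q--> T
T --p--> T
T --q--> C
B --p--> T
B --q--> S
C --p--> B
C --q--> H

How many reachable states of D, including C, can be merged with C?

Every state is reachable, so we keep all 5.
Initial partition by acceptance: {B,H,T} | {C,S}.
No further refinement is possible. Final partition (2 blocks): {B,H,T} | {C,S}.
State C belongs to the block {C,S}, which has 2 states.

2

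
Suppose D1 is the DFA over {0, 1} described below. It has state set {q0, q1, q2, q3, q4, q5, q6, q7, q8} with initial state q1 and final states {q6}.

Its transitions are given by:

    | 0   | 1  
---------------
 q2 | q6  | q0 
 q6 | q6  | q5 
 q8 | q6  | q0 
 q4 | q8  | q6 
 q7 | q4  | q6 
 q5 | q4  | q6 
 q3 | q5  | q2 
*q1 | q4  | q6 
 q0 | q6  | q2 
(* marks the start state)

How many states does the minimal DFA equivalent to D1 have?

4

Reachable states from the start: {q0,q1,q2,q4,q5,q6,q8}. Unreachable: {q3,q7} — drop them.
P0 = {q6} | {q0,q1,q2,q4,q5,q8}.
Split {q0,q1,q2,q4,q5,q8} by δ(·,0) → {q0,q2,q8} and {q1,q4,q5}.
Split {q1,q4,q5} by δ(·,0) → {q1,q5} and {q4}.
The partition is now stable with 4 blocks: {q6} | {q0,q2,q8} | {q1,q5} | {q4}.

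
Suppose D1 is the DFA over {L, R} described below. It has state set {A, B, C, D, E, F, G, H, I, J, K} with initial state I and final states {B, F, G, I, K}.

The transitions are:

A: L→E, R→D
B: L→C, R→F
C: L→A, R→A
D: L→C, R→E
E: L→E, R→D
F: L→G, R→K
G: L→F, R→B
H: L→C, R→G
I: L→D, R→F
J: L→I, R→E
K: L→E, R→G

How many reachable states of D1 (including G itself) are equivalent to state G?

Reachable states from the start: {A,B,C,D,E,F,G,I,K}. Unreachable: {H,J} — drop them.
Initial partition by acceptance: {B,F,G,I,K} | {A,C,D,E}.
Refine {B,F,G,I,K} on symbol L: members go to different blocks, giving {B,I,K} and {F,G}.
Stable partition: {B,I,K} | {A,C,D,E} | {F,G} — 3 equivalence classes.
State G belongs to the block {F,G}, which has 2 states.

2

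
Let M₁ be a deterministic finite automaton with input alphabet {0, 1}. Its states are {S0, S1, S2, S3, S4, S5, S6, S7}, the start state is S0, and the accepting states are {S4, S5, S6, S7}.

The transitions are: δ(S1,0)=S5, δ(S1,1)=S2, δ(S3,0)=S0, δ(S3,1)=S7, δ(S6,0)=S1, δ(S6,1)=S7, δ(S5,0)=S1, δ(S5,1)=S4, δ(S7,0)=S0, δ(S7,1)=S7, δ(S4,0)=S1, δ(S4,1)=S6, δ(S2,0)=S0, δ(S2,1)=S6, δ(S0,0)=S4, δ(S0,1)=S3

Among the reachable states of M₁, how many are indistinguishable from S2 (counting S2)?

2

P0 = {S4,S5,S6,S7} | {S0,S1,S2,S3}.
Refine {S0,S1,S2,S3} on symbol 0: members go to different blocks, giving {S0,S1} and {S2,S3}.
Stable partition: {S4,S5,S6,S7} | {S0,S1} | {S2,S3} — 3 equivalence classes.
State S2 belongs to the block {S2,S3}, which has 2 states.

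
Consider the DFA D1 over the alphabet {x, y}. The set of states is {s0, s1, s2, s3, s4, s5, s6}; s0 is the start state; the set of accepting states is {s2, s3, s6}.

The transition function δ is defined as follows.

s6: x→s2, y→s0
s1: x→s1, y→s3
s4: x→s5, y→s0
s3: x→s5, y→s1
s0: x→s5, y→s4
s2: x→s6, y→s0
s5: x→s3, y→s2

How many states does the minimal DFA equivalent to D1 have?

5

All states are reachable from the start state.
P0 = {s2,s3,s6} | {s0,s1,s4,s5}.
Split {s2,s3,s6} by δ(·,x) → {s2,s6} and {s3}.
On input x, block {s0,s1,s4,s5} splits into {s0,s1,s4} and {s5}.
On input x, block {s0,s1,s4} splits into {s0,s4} and {s1}.
The partition is now stable with 5 blocks: {s2,s6} | {s0,s4} | {s3} | {s5} | {s1}.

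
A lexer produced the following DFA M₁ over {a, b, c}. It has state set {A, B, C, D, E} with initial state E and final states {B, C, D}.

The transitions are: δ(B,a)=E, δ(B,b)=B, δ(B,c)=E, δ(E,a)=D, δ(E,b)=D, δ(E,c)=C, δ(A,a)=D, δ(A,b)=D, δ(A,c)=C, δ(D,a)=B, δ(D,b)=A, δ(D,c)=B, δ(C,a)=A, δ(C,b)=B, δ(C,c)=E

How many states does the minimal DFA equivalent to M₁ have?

Initial partition by acceptance: {B,C,D} | {A,E}.
On input a, block {B,C,D} splits into {B,C} and {D}.
The partition is now stable with 3 blocks: {B,C} | {A,E} | {D}.

3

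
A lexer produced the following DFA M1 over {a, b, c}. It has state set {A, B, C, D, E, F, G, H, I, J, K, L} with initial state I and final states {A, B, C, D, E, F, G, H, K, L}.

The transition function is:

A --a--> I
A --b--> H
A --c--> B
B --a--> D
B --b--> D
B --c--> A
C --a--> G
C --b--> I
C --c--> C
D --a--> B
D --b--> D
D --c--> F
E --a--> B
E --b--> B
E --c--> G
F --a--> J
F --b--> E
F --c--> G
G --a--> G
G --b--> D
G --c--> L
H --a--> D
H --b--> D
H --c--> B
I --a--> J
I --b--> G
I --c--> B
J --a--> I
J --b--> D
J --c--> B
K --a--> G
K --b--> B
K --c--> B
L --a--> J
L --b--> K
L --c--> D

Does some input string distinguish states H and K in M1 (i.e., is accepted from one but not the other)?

No

States {C} cannot be reached from the start state, so discard them.
Start with accepting vs non-accepting: {A,B,D,E,F,G,H,K,L} | {I,J}.
Refine {A,B,D,E,F,G,H,K,L} on symbol a: members go to different blocks, giving {B,D,E,G,H,K} and {A,F,L}.
Split {B,D,E,G,H,K} by δ(·,c) → {B,D,G} and {E,H,K}.
The partition is now stable with 4 blocks: {B,D,G} | {I,J} | {A,F,L} | {E,H,K}.
H and K lie in the same block of the stable partition, so they are equivalent — no string distinguishes them.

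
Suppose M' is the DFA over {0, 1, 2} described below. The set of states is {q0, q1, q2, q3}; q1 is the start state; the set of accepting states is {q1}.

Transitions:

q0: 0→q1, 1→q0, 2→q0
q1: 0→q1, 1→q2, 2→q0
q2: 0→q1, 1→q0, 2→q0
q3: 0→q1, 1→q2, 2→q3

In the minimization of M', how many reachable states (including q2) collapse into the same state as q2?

States {q3} cannot be reached from the start state, so discard them.
Initial partition by acceptance: {q1} | {q0,q2}.
The partition is now stable with 2 blocks: {q1} | {q0,q2}.
The equivalence class containing q2 is {q0,q2}, of size 2.

2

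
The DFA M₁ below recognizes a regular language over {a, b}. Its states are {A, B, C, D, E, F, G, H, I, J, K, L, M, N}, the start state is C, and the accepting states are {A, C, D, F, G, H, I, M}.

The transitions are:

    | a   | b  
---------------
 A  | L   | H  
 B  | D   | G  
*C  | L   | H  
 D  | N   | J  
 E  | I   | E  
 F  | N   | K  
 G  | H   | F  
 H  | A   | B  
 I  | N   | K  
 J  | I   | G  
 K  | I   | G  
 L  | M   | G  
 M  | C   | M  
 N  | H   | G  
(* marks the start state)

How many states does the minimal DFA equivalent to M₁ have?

First remove the unreachable states {E}; 13 states remain.
P0 = {A,C,D,F,G,H,I,M} | {B,J,K,L,N}.
Refine {A,C,D,F,G,H,I,M} on symbol a: members go to different blocks, giving {A,C,D,F,I} and {G,H,M}.
On input b, block {A,C,D,F,I} splits into {D,F,I} and {A,C}.
Split {B,J,K,L,N} by δ(·,a) → {B,J,K} and {L,N}.
Refine {G,H,M} on symbol a: members go to different blocks, giving {H,M} and {G}.
Refine {H,M} on symbol b: members go to different blocks, giving {H} and {M}.
Split {L,N} by δ(·,a) → {L} and {N}.
No further refinement is possible. Final partition (8 blocks): {D,F,I} | {B,J,K} | {H} | {A,C} | {L} | {G} | {M} | {N}.

8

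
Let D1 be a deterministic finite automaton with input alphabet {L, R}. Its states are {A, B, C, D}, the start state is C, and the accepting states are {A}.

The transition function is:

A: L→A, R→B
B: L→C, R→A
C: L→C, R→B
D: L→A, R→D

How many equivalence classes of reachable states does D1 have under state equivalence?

Reachable states from the start: {A,B,C}. Unreachable: {D} — drop them.
Start with accepting vs non-accepting: {A} | {B,C}.
Refine {B,C} on symbol R: members go to different blocks, giving {B} and {C}.
Stable partition: {A} | {B} | {C} — 3 equivalence classes.

3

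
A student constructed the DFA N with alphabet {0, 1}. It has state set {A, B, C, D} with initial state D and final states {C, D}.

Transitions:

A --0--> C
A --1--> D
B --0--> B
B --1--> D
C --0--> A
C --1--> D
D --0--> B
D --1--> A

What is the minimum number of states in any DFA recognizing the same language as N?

All states are reachable from the start state.
P0 = {C,D} | {A,B}.
Split {C,D} by δ(·,1) → {C} and {D}.
On input 0, block {A,B} splits into {A} and {B}.
No further refinement is possible. Final partition (4 blocks): {C} | {A} | {D} | {B}.

4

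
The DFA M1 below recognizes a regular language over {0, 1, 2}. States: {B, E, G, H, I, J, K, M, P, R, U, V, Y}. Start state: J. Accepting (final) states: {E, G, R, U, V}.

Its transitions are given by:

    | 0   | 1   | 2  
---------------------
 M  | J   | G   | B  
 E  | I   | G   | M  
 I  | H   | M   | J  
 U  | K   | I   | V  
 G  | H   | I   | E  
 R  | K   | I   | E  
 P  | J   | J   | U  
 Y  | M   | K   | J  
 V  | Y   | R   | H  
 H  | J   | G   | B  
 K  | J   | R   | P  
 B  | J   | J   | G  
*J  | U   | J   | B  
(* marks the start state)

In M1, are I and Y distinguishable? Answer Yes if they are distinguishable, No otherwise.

Every state is reachable, so we keep all 13.
Start with accepting vs non-accepting: {E,G,R,U,V} | {B,H,I,J,K,M,P,Y}.
Refine {E,G,R,U,V} on symbol 1: members go to different blocks, giving {G,R,U} and {E,V}.
Split {B,H,I,J,K,M,P,Y} by δ(·,0) → {B,H,I,K,M,P,Y} and {J}.
Split {B,H,I,K,M,P,Y} by δ(·,0) → {B,H,K,M,P} and {I,Y}.
On input 1, block {B,H,K,M,P} splits into {H,K,M} and {B,P}.
Stable partition: {G,R,U} | {H,K,M} | {E,V} | {J} | {I,Y} | {B,P} — 6 equivalence classes.
I and Y lie in the same block of the stable partition, so they are equivalent — no string distinguishes them.

No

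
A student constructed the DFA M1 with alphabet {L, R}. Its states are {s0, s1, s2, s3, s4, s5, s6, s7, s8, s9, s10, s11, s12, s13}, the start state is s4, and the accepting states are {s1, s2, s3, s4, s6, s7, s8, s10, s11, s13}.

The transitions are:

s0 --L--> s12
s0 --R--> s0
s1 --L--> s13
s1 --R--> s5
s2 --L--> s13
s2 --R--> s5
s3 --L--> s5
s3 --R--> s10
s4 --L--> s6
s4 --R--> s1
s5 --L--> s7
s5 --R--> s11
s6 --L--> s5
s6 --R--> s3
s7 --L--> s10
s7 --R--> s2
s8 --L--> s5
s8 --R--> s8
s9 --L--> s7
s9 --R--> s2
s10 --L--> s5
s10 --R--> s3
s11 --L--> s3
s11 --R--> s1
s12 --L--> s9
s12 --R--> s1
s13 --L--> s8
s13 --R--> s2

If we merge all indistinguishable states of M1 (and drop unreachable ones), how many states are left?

First remove the unreachable states {s0,s9,s12}; 11 states remain.
Initial partition by acceptance: {s1,s2,s3,s4,s6,s7,s8,s10,s11,s13} | {s5}.
Split {s1,s2,s3,s4,s6,s7,s8,s10,s11,s13} by δ(·,L) → {s1,s2,s4,s7,s11,s13} and {s3,s6,s8,s10}.
On input L, block {s1,s2,s4,s7,s11,s13} splits into {s4,s7,s11,s13} and {s1,s2}.
No further refinement is possible. Final partition (4 blocks): {s4,s7,s11,s13} | {s5} | {s3,s6,s8,s10} | {s1,s2}.

4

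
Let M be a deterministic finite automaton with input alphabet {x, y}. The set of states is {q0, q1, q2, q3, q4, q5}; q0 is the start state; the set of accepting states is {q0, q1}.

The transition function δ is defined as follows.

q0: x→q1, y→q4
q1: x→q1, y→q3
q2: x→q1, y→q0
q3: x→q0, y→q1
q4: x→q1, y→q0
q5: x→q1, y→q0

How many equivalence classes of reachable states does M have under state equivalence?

2

Reachable states from the start: {q0,q1,q3,q4}. Unreachable: {q2,q5} — drop them.
P0 = {q0,q1} | {q3,q4}.
Stable partition: {q0,q1} | {q3,q4} — 2 equivalence classes.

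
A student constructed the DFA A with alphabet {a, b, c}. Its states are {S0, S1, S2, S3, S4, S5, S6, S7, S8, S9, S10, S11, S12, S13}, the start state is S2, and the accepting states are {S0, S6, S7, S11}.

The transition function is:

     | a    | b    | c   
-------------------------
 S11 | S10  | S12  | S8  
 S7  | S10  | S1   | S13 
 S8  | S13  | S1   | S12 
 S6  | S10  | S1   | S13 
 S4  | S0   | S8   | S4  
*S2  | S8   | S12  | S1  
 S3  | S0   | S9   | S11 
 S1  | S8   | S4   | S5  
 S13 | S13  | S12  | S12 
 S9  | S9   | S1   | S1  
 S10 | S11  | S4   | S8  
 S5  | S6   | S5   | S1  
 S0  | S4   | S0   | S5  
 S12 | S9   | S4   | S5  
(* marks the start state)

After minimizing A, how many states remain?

First remove the unreachable states {S3,S7}; 12 states remain.
Initial partition by acceptance: {S0,S6,S11} | {S1,S2,S4,S5,S8,S9,S10,S12,S13}.
Split {S0,S6,S11} by δ(·,b) → {S6,S11} and {S0}.
Refine {S1,S2,S4,S5,S8,S9,S10,S12,S13} on symbol a: members go to different blocks, giving {S1,S2,S8,S9,S12,S13} and {S5,S10} and {S4}.
On input b, block {S1,S2,S8,S9,S12,S13} splits into {S2,S8,S9,S13} and {S1,S12}.
Refine {S5,S10} on symbol b: members go to different blocks, giving {S5} and {S10}.
Stable partition: {S6,S11} | {S2,S8,S9,S13} | {S0} | {S5} | {S4} | {S1,S12} | {S10} — 7 equivalence classes.

7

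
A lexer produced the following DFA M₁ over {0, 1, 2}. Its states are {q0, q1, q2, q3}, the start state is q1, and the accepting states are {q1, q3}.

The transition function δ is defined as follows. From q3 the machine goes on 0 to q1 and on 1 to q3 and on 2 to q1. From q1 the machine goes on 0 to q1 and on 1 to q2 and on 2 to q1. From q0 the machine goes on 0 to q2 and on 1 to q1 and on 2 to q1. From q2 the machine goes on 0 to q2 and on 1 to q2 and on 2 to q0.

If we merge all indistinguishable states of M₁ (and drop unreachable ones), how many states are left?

3

Reachable states from the start: {q0,q1,q2}. Unreachable: {q3} — drop them.
Start with accepting vs non-accepting: {q1} | {q0,q2}.
On input 1, block {q0,q2} splits into {q0} and {q2}.
No further refinement is possible. Final partition (3 blocks): {q1} | {q0} | {q2}.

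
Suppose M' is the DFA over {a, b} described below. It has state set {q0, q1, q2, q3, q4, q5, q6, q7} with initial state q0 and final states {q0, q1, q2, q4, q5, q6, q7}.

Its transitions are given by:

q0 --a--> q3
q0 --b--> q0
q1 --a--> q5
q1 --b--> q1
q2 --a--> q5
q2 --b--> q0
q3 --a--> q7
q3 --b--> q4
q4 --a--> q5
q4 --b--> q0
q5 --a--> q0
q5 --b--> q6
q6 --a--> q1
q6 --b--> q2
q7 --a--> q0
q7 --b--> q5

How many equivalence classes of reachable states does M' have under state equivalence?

Every state is reachable, so we keep all 8.
Initial partition by acceptance: {q0,q1,q2,q4,q5,q6,q7} | {q3}.
Split {q0,q1,q2,q4,q5,q6,q7} by δ(·,a) → {q1,q2,q4,q5,q6,q7} and {q0}.
Refine {q1,q2,q4,q5,q6,q7} on symbol a: members go to different blocks, giving {q1,q2,q4,q6} and {q5,q7}.
Split {q1,q2,q4,q6} by δ(·,a) → {q1,q2,q4} and {q6}.
On input b, block {q1,q2,q4} splits into {q2,q4} and {q1}.
Refine {q5,q7} on symbol b: members go to different blocks, giving {q5} and {q7}.
Stable partition: {q2,q4} | {q3} | {q0} | {q5} | {q6} | {q1} | {q7} — 7 equivalence classes.

7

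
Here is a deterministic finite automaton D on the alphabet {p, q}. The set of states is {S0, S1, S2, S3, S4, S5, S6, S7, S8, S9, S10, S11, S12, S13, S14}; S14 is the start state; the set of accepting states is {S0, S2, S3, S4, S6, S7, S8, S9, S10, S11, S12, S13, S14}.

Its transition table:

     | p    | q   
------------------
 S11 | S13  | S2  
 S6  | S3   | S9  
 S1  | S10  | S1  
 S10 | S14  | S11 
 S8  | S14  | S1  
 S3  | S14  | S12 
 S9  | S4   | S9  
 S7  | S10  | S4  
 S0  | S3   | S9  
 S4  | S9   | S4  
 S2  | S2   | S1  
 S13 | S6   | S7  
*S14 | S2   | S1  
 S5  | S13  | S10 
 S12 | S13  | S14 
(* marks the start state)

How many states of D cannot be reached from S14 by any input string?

3

No path from S14 leads to S0, S5, S8; the other 12 states are all reachable.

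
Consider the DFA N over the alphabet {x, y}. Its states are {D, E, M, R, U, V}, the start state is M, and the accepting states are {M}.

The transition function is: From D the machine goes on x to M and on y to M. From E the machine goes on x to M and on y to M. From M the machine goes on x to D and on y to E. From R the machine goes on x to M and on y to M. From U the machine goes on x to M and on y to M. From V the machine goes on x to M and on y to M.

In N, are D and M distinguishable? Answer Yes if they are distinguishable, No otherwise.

Yes

First remove the unreachable states {R,U,V}; 3 states remain.
Start with accepting vs non-accepting: {M} | {D,E}.
The partition is now stable with 2 blocks: {M} | {D,E}.
D and M end up in different blocks, so they are distinguishable. For instance, the string 'ε' is accepted from only M.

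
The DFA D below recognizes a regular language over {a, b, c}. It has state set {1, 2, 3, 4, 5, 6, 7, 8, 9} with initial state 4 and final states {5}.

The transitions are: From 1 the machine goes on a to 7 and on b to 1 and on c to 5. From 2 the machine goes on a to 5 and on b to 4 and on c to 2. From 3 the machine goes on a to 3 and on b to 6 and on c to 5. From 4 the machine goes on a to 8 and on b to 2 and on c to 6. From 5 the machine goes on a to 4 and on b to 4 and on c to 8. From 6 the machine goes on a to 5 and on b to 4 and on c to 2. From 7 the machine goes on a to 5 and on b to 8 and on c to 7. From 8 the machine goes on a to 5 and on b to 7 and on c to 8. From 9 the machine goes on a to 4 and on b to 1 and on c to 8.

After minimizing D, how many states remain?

4

States {1,3,9} cannot be reached from the start state, so discard them.
P0 = {5} | {2,4,6,7,8}.
Split {2,4,6,7,8} by δ(·,a) → {2,6,7,8} and {4}.
Split {2,6,7,8} by δ(·,b) → {2,6} and {7,8}.
The partition is now stable with 4 blocks: {5} | {2,6} | {4} | {7,8}.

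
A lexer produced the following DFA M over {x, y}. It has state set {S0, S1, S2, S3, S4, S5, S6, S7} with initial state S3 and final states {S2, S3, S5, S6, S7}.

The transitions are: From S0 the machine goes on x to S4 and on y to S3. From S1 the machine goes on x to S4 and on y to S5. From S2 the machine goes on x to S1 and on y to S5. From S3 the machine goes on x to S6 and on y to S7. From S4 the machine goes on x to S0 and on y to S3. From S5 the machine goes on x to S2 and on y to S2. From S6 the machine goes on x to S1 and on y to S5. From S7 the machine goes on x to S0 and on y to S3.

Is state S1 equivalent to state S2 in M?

Every state is reachable, so we keep all 8.
Start with accepting vs non-accepting: {S2,S3,S5,S6,S7} | {S0,S1,S4}.
Split {S2,S3,S5,S6,S7} by δ(·,x) → {S2,S6,S7} and {S3,S5}.
Stable partition: {S2,S6,S7} | {S0,S1,S4} | {S3,S5} — 3 equivalence classes.
S1 and S2 end up in different blocks, so they are distinguishable. For instance, the string 'ε' is accepted from only S2.

No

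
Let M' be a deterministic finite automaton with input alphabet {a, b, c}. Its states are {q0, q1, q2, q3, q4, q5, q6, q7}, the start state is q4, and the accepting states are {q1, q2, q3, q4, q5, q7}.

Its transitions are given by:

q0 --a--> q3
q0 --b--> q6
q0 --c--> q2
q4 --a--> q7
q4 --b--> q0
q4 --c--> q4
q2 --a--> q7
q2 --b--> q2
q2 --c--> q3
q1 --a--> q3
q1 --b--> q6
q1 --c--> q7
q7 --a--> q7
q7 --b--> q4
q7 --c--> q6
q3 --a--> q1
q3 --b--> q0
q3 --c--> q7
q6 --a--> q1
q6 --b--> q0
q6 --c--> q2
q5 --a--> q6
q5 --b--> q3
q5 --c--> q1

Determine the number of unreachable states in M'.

No path from q4 leads to q5; the other 7 states are all reachable.

1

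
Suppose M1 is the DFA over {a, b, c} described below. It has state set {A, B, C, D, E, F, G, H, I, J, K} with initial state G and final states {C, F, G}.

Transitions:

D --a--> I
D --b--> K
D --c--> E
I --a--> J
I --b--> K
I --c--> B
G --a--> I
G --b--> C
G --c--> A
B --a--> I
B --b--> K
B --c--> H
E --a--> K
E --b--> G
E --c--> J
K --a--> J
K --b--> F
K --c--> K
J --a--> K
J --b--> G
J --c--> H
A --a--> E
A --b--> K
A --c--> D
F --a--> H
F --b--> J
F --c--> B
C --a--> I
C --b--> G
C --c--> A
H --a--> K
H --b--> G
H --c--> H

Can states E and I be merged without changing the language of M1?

Every state is reachable, so we keep all 11.
Start with accepting vs non-accepting: {C,F,G} | {A,B,D,E,H,I,J,K}.
On input b, block {C,F,G} splits into {C,G} and {F}.
Refine {A,B,D,E,H,I,J,K} on symbol b: members go to different blocks, giving {A,B,D,I} and {E,H,J} and {K}.
Split {A,B,D,I} by δ(·,a) → {A,I} and {B,D}.
Stable partition: {C,G} | {A,I} | {F} | {E,H,J} | {K} | {B,D} — 6 equivalence classes.
E and I end up in different blocks, so they are distinguishable. For instance, the string 'b' is accepted from only E.

No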